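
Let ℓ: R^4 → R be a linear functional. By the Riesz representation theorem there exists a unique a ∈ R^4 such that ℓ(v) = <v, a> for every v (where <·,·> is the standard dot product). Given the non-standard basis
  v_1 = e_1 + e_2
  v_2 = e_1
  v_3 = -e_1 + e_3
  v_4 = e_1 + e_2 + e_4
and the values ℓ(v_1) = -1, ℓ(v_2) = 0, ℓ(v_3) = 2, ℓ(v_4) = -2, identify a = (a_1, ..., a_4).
a = (0, -1, 2, -1)

Write a = (a_1, ..., a_4) in the standard basis. For each basis vector v_i, ℓ(v_i) = <v_i, a> is a linear equation in the a_j's. Collect the n equations into a matrix system V a = ℓ, where row i of V is v_i (expressed in the standard basis). Since V is invertible (lower-triangular with 1s on the diagonal, up to permutation), solve by back-substitution:
  V =
[[1, 1, 0, 0],
 [1, 0, 0, 0],
 [-1, 0, 1, 0],
 [1, 1, 0, 1]]
  V a = (-1, 0, 2, -2)
Solving gives a = (0, -1, 2, -1).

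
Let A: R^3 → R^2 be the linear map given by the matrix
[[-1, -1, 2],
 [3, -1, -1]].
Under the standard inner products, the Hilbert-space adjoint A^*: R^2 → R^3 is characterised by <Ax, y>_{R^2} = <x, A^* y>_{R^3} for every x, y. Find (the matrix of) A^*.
A^* = A^T =
[[-1, 3],
 [-1, -1],
 [2, -1]]

For real matrices with standard dot products, the defining identity <Ax, y> = <x, A^* y> gives (Ax)^T y = x^T (A^*) y, i.e. x^T A^T y = x^T (A^*) y. Since this holds for all x, y, we must have A^* = A^T. Therefore
A^* =
[[-1, 3],
 [-1, -1],
 [2, -1]].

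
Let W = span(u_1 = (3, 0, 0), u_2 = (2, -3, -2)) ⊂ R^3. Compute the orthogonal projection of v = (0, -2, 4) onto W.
proj_W(v) = (0, 6/13, 4/13)

Set up U = [u_1 | ... | u_2] ∈ R^(3×2). The projector onto W = col(U) is P = U (U^T U)^(-1) U^T.
Compute U^T U =
  [9, 6]
  [6, 17],
and U^T v = (0, -2).
Solve U^T U · c = U^T v for the coefficients: c = (4/39, -2/13). The projection is proj_W(v) = U c.
Check: (v - proj_W(v)) · u_1 = 0  (should be 0).
Check: (v - proj_W(v)) · u_2 = 0  (should be 0).
Result: proj_W(v) = (0, 6/13, 4/13).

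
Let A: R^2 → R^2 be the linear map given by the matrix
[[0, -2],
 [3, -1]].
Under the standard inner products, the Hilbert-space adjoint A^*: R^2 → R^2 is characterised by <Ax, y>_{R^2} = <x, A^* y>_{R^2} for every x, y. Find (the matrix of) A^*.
A^* = A^T =
[[0, 3],
 [-2, -1]]

For real matrices with standard dot products, the defining identity <Ax, y> = <x, A^* y> gives (Ax)^T y = x^T (A^*) y, i.e. x^T A^T y = x^T (A^*) y. Since this holds for all x, y, we must have A^* = A^T. Therefore
A^* =
[[0, 3],
 [-2, -1]].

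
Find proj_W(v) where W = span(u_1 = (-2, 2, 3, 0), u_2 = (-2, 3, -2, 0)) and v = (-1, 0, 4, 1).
proj_W(v) = (-16/21, 50/273, 1102/273, 0)

Set up U = [u_1 | ... | u_2] ∈ R^(4×2). The projector onto W = col(U) is P = U (U^T U)^(-1) U^T.
Compute U^T U =
  [17, 4]
  [4, 17],
and U^T v = (14, -6).
Solve U^T U · c = U^T v for the coefficients: c = (262/273, -158/273). The projection is proj_W(v) = U c.
Check: (v - proj_W(v)) · u_1 = 0  (should be 0).
Check: (v - proj_W(v)) · u_2 = 0  (should be 0).
Result: proj_W(v) = (-16/21, 50/273, 1102/273, 0).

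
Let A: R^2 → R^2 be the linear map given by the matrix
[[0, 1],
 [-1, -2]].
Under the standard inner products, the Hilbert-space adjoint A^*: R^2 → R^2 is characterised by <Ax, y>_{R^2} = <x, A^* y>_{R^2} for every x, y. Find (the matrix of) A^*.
A^* = A^T =
[[0, -1],
 [1, -2]]

For real matrices with standard dot products, the defining identity <Ax, y> = <x, A^* y> gives (Ax)^T y = x^T (A^*) y, i.e. x^T A^T y = x^T (A^*) y. Since this holds for all x, y, we must have A^* = A^T. Therefore
A^* =
[[0, -1],
 [1, -2]].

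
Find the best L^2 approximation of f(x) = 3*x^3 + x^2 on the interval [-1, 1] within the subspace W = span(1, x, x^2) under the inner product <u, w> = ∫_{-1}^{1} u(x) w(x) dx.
g(x) = x^2 + 9*x/5

The best approximation g ∈ W is the orthogonal projection of f onto W. Writing g = a_0 + a_1 x + a_2 x^2, the coefficients solve the normal equations G · a = b where
  G_{ij} = <φ_i, φ_j> and b_i = <f, φ_i>, with φ_0 = 1, φ_1 = x, φ_2 = x^2.
G =
  [2, 0, 2/3]
  [0, 2/3, 0]
  [2/3, 0, 2/5],
b = (2/3, 6/5, 2/5).
Solving gives a_0 = 0, a_1 = 9/5, a_2 = 1, so
  g(x) = x^2 + 9*x/5.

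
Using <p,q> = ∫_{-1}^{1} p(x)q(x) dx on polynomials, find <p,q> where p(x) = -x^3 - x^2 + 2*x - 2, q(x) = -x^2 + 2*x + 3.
<p,q> = -52/5

Expand the product: p(x)·q(x) = x^5 - x^4 - 7*x^3 + 3*x^2 + 2*x - 6.
∫_{-1}^{1} of each monomial x^k gives [2/(k+1) if k even, 0 if k odd]. Integrating term-by-term (or equivalently evaluating the antiderivative F(x) = x^6/6 - x^5/5 - 7*x^4/4 + x^3 + x^2 - 6*x at the endpoints):
  F(1) − F(−1) = -347/60 − (277/60) = -52/5.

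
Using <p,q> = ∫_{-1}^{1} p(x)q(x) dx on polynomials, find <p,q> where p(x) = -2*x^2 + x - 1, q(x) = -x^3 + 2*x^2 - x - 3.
<p,q> = 6

Expand the product: p(x)·q(x) = 2*x^5 - 5*x^4 + 5*x^3 + 3*x^2 - 2*x + 3.
∫_{-1}^{1} of each monomial x^k gives [2/(k+1) if k even, 0 if k odd]. Integrating term-by-term (or equivalently evaluating the antiderivative F(x) = x^6/3 - x^5 + 5*x^4/4 + x^3 - x^2 + 3*x at the endpoints):
  F(1) − F(−1) = 43/12 − (-29/12) = 6.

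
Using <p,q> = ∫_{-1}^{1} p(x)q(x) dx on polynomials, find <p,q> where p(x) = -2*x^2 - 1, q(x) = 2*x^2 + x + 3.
<p,q> = -194/15

Expand the product: p(x)·q(x) = -4*x^4 - 2*x^3 - 8*x^2 - x - 3.
∫_{-1}^{1} of each monomial x^k gives [2/(k+1) if k even, 0 if k odd]. Integrating term-by-term (or equivalently evaluating the antiderivative F(x) = -4*x^5/5 - x^4/2 - 8*x^3/3 - x^2/2 - 3*x at the endpoints):
  F(1) − F(−1) = -112/15 − (82/15) = -194/15.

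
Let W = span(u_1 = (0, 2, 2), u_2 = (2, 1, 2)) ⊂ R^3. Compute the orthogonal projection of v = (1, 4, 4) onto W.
proj_W(v) = (8/9, 34/9, 38/9)

Set up U = [u_1 | ... | u_2] ∈ R^(3×2). The projector onto W = col(U) is P = U (U^T U)^(-1) U^T.
Compute U^T U =
  [8, 6]
  [6, 9],
and U^T v = (16, 14).
Solve U^T U · c = U^T v for the coefficients: c = (5/3, 4/9). The projection is proj_W(v) = U c.
Check: (v - proj_W(v)) · u_1 = 0  (should be 0).
Check: (v - proj_W(v)) · u_2 = 0  (should be 0).
Result: proj_W(v) = (8/9, 34/9, 38/9).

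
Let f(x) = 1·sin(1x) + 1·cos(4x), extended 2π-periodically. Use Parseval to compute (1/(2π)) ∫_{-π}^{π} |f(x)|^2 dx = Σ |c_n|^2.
Σ |c_n|^2 = 1

Expand |f|^2 and use orthogonality of {sin(nx), cos(mx)} on [-π, π]:
  ∫_{-π}^{π} sin(nx)^2 dx = π, ∫ cos(mx)^2 dx = π, and cross terms integrate to 0.
So ∫_{-π}^{π} f(x)^2 dx = 1^2 · π + 1^2 · π = (1 + 1)π.
Divide by 2π: (1 + 1)/2 = 1.
By Parseval, this equals Σ |c_n|^2.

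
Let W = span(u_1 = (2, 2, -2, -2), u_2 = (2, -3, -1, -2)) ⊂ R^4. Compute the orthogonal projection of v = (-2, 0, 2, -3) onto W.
proj_W(v) = (-7/34, -6/17, 4/17, 7/34)

Set up U = [u_1 | ... | u_2] ∈ R^(4×2). The projector onto W = col(U) is P = U (U^T U)^(-1) U^T.
Compute U^T U =
  [16, 4]
  [4, 18],
and U^T v = (-2, 0).
Solve U^T U · c = U^T v for the coefficients: c = (-9/68, 1/34). The projection is proj_W(v) = U c.
Check: (v - proj_W(v)) · u_1 = 0  (should be 0).
Check: (v - proj_W(v)) · u_2 = 0  (should be 0).
Result: proj_W(v) = (-7/34, -6/17, 4/17, 7/34).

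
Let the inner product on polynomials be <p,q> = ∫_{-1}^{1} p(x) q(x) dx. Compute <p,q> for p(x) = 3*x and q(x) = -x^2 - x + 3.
<p,q> = -2

Expand the product: p(x)·q(x) = -3*x^3 - 3*x^2 + 9*x.
∫_{-1}^{1} of each monomial x^k gives [2/(k+1) if k even, 0 if k odd]. Integrating term-by-term (or equivalently evaluating the antiderivative F(x) = -3*x^4/4 - x^3 + 9*x^2/2 at the endpoints):
  F(1) − F(−1) = 11/4 − (19/4) = -2.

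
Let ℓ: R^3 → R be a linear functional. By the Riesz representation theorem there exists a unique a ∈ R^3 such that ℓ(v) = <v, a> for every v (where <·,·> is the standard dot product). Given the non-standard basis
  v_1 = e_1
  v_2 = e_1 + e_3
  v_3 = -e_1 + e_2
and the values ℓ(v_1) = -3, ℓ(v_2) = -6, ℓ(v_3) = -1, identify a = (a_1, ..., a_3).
a = (-3, -4, -3)

Write a = (a_1, ..., a_3) in the standard basis. For each basis vector v_i, ℓ(v_i) = <v_i, a> is a linear equation in the a_j's. Collect the n equations into a matrix system V a = ℓ, where row i of V is v_i (expressed in the standard basis). Since V is invertible (lower-triangular with 1s on the diagonal, up to permutation), solve by back-substitution:
  V =
[[1, 0, 0],
 [1, 0, 1],
 [-1, 1, 0]]
  V a = (-3, -6, -1)
Solving gives a = (-3, -4, -3).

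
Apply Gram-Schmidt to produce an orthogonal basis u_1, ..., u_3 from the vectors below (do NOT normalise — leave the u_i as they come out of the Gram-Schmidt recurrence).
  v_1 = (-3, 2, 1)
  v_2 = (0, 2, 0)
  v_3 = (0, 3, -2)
Orthogonal basis:
  u_1 = (-3, 2, 1)
  u_2 = (6/7, 10/7, -2/7)
  u_3 = (-3/5, 0, -9/5)

Apply the Gram-Schmidt recurrence
  u_1 = v_1
  u_i = v_i − Σ_{j<i} ((v_i · u_j) / (u_j · u_j)) · u_j.

Step by step this gives:
  u_1 = (-3, 2, 1)
  u_2 = (6/7, 10/7, -2/7)
  u_3 = (-3/5, 0, -9/5)

Orthogonality check:
  u_2 · u_1 = 0 (should be 0)
  u_3 · u_1 = 0 (should be 0)
  u_3 · u_2 = 0 (should be 0)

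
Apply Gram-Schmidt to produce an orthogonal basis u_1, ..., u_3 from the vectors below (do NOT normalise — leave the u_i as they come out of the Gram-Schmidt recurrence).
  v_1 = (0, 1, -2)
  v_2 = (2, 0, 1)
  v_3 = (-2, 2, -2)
Orthogonal basis:
  u_1 = (0, 1, -2)
  u_2 = (2, 2/5, 1/5)
  u_3 = (-2/7, 8/7, 4/7)

Apply the Gram-Schmidt recurrence
  u_1 = v_1
  u_i = v_i − Σ_{j<i} ((v_i · u_j) / (u_j · u_j)) · u_j.

Step by step this gives:
  u_1 = (0, 1, -2)
  u_2 = (2, 2/5, 1/5)
  u_3 = (-2/7, 8/7, 4/7)

Orthogonality check:
  u_2 · u_1 = 0 (should be 0)
  u_3 · u_1 = 0 (should be 0)
  u_3 · u_2 = 0 (should be 0)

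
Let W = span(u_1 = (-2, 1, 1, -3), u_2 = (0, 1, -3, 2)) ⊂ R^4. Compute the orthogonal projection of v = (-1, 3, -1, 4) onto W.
proj_W(v) = (0, 1, -3, 2)

Set up U = [u_1 | ... | u_2] ∈ R^(4×2). The projector onto W = col(U) is P = U (U^T U)^(-1) U^T.
Compute U^T U =
  [15, -8]
  [-8, 14],
and U^T v = (-8, 14).
Solve U^T U · c = U^T v for the coefficients: c = (0, 1). The projection is proj_W(v) = U c.
Check: (v - proj_W(v)) · u_1 = 0  (should be 0).
Check: (v - proj_W(v)) · u_2 = 0  (should be 0).
Result: proj_W(v) = (0, 1, -3, 2).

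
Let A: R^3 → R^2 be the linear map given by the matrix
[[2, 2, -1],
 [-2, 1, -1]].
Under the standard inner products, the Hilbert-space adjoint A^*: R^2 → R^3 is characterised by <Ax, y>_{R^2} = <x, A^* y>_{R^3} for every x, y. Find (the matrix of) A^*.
A^* = A^T =
[[2, -2],
 [2, 1],
 [-1, -1]]

For real matrices with standard dot products, the defining identity <Ax, y> = <x, A^* y> gives (Ax)^T y = x^T (A^*) y, i.e. x^T A^T y = x^T (A^*) y. Since this holds for all x, y, we must have A^* = A^T. Therefore
A^* =
[[2, -2],
 [2, 1],
 [-1, -1]].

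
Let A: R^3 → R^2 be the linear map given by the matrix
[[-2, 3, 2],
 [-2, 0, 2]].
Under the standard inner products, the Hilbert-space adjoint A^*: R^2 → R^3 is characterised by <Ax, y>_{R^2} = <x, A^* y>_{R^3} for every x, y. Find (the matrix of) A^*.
A^* = A^T =
[[-2, -2],
 [3, 0],
 [2, 2]]

For real matrices with standard dot products, the defining identity <Ax, y> = <x, A^* y> gives (Ax)^T y = x^T (A^*) y, i.e. x^T A^T y = x^T (A^*) y. Since this holds for all x, y, we must have A^* = A^T. Therefore
A^* =
[[-2, -2],
 [3, 0],
 [2, 2]].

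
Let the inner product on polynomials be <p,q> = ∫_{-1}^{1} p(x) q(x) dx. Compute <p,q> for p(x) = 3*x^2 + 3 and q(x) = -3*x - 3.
<p,q> = -24

Expand the product: p(x)·q(x) = -9*x^3 - 9*x^2 - 9*x - 9.
∫_{-1}^{1} of each monomial x^k gives [2/(k+1) if k even, 0 if k odd]. Integrating term-by-term (or equivalently evaluating the antiderivative F(x) = -9*x^4/4 - 3*x^3 - 9*x^2/2 - 9*x at the endpoints):
  F(1) − F(−1) = -75/4 − (21/4) = -24.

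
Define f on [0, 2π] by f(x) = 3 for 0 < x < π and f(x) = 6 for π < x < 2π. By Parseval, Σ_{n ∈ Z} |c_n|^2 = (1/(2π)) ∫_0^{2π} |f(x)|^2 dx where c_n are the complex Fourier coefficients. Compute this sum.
Σ |c_n|^2 = 45/2

Parseval equates the L^2 energy of f (normalised by 1/(2π)) with the ℓ^2 sum of its Fourier coefficients: (1/(2π)) ∫_0^{2π} |f|^2 = Σ |c_n|^2.
Compute the left side: (1/(2π)) [∫_0^π 3^2 dx + ∫_π^{2π} 6^2 dx] = (1/(2π)) · (9π + 36π) = (9 + 36)/2 = 45/2.
So Σ_{n ∈ Z} |c_n|^2 = 45/2.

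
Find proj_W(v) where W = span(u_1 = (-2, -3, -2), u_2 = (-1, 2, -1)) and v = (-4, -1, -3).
proj_W(v) = (-7/2, -1, -7/2)

Set up U = [u_1 | ... | u_2] ∈ R^(3×2). The projector onto W = col(U) is P = U (U^T U)^(-1) U^T.
Compute U^T U =
  [17, -2]
  [-2, 6],
and U^T v = (17, 5).
Solve U^T U · c = U^T v for the coefficients: c = (8/7, 17/14). The projection is proj_W(v) = U c.
Check: (v - proj_W(v)) · u_1 = 0  (should be 0).
Check: (v - proj_W(v)) · u_2 = 0  (should be 0).
Result: proj_W(v) = (-7/2, -1, -7/2).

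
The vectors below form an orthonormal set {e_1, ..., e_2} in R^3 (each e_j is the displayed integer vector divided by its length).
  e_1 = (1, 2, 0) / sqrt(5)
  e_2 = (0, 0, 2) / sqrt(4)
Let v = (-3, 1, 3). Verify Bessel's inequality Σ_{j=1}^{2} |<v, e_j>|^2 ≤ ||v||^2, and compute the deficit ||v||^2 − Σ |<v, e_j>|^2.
Σ |<v, e_j>|^2 = 46/5; ||v||^2 = 19; deficit = 49/5

Write each e_j = u_j / sqrt(<u_j, u_j>) where u_j is the displayed integer vector. Then <v, e_j> = <v, u_j> / sqrt(<u_j, u_j>), so |<v, e_j>|^2 = <v, u_j>^2 / <u_j, u_j>.
Coefficients: <v, e_1> = -1/sqrt(5), <v, e_2> = 6/sqrt(4).
Square and sum: Σ |<v, e_j>|^2 = 46/5.
Compute ||v||^2 = v·v = 19.
Deficit = 19 − 46/5 = 49/5 ≥ 0, confirming Bessel's inequality. (The deficit equals ||v − Σ <v,e_j> e_j||^2, the squared distance from v to span{e_j}.)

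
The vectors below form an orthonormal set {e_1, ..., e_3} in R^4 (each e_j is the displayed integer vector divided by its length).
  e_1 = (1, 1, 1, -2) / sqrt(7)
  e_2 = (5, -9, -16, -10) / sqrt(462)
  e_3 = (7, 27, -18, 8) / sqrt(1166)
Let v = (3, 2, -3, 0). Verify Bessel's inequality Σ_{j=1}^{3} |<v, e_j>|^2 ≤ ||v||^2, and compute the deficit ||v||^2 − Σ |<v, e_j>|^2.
Σ |<v, e_j>|^2 = 1019/53; ||v||^2 = 22; deficit = 147/53

Write each e_j = u_j / sqrt(<u_j, u_j>) where u_j is the displayed integer vector. Then <v, e_j> = <v, u_j> / sqrt(<u_j, u_j>), so |<v, e_j>|^2 = <v, u_j>^2 / <u_j, u_j>.
Coefficients: <v, e_1> = 2/sqrt(7), <v, e_2> = 45/sqrt(462), <v, e_3> = 129/sqrt(1166).
Square and sum: Σ |<v, e_j>|^2 = 1019/53.
Compute ||v||^2 = v·v = 22.
Deficit = 22 − 1019/53 = 147/53 ≥ 0, confirming Bessel's inequality. (The deficit equals ||v − Σ <v,e_j> e_j||^2, the squared distance from v to span{e_j}.)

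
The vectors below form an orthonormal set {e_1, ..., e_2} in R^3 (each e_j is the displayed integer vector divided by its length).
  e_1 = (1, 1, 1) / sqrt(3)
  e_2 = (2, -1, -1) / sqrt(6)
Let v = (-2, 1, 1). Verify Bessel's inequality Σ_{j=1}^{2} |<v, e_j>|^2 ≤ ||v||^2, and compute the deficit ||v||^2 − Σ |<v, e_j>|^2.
Σ |<v, e_j>|^2 = 6; ||v||^2 = 6; deficit = 0

Write each e_j = u_j / sqrt(<u_j, u_j>) where u_j is the displayed integer vector. Then <v, e_j> = <v, u_j> / sqrt(<u_j, u_j>), so |<v, e_j>|^2 = <v, u_j>^2 / <u_j, u_j>.
Coefficients: <v, e_1> = 0/sqrt(3), <v, e_2> = -6/sqrt(6).
Square and sum: Σ |<v, e_j>|^2 = 6.
Compute ||v||^2 = v·v = 6.
Deficit = 6 − 6 = 0 ≥ 0, confirming Bessel's inequality. (The deficit equals ||v − Σ <v,e_j> e_j||^2, the squared distance from v to span{e_j}.)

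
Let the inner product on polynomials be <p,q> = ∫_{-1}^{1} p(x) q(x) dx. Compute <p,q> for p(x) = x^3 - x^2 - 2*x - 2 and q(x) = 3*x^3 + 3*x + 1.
<p,q> = -946/105

Expand the product: p(x)·q(x) = 3*x^6 - 3*x^5 - 3*x^4 - 8*x^3 - 7*x^2 - 8*x - 2.
∫_{-1}^{1} of each monomial x^k gives [2/(k+1) if k even, 0 if k odd]. Integrating term-by-term (or equivalently evaluating the antiderivative F(x) = 3*x^7/7 - x^6/2 - 3*x^5/5 - 2*x^4 - 7*x^3/3 - 4*x^2 - 2*x at the endpoints):
  F(1) − F(−1) = -2311/210 − (-419/210) = -946/105.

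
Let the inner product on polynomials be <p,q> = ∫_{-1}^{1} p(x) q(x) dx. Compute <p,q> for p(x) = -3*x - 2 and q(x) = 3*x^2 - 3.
<p,q> = 8

Expand the product: p(x)·q(x) = -9*x^3 - 6*x^2 + 9*x + 6.
∫_{-1}^{1} of each monomial x^k gives [2/(k+1) if k even, 0 if k odd]. Integrating term-by-term (or equivalently evaluating the antiderivative F(x) = -9*x^4/4 - 2*x^3 + 9*x^2/2 + 6*x at the endpoints):
  F(1) − F(−1) = 25/4 − (-7/4) = 8.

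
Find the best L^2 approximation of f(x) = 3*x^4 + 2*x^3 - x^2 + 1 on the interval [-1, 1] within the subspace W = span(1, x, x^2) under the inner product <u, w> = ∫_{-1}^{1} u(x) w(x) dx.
g(x) = 11*x^2/7 + 6*x/5 + 26/35

The best approximation g ∈ W is the orthogonal projection of f onto W. Writing g = a_0 + a_1 x + a_2 x^2, the coefficients solve the normal equations G · a = b where
  G_{ij} = <φ_i, φ_j> and b_i = <f, φ_i>, with φ_0 = 1, φ_1 = x, φ_2 = x^2.
G =
  [2, 0, 2/3]
  [0, 2/3, 0]
  [2/3, 0, 2/5],
b = (38/15, 4/5, 118/105).
Solving gives a_0 = 26/35, a_1 = 6/5, a_2 = 11/7, so
  g(x) = 11*x^2/7 + 6*x/5 + 26/35.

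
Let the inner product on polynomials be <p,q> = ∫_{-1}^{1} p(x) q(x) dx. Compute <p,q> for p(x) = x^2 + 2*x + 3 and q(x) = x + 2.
<p,q> = 44/3

Expand the product: p(x)·q(x) = x^3 + 4*x^2 + 7*x + 6.
∫_{-1}^{1} of each monomial x^k gives [2/(k+1) if k even, 0 if k odd]. Integrating term-by-term (or equivalently evaluating the antiderivative F(x) = x^4/4 + 4*x^3/3 + 7*x^2/2 + 6*x at the endpoints):
  F(1) − F(−1) = 133/12 − (-43/12) = 44/3.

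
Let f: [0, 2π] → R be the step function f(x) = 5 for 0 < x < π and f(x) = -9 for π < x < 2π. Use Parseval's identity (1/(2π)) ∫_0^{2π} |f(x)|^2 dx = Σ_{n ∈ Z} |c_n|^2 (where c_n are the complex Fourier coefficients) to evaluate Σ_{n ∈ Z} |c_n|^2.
Σ |c_n|^2 = 53

Parseval equates the L^2 energy of f (normalised by 1/(2π)) with the ℓ^2 sum of its Fourier coefficients: (1/(2π)) ∫_0^{2π} |f|^2 = Σ |c_n|^2.
Compute the left side: (1/(2π)) [∫_0^π 5^2 dx + ∫_π^{2π} (-9)^2 dx] = (1/(2π)) · (25π + 81π) = (25 + 81)/2 = 53.
So Σ_{n ∈ Z} |c_n|^2 = 53.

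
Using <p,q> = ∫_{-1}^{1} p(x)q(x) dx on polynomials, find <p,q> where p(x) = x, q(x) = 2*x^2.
<p,q> = 0

Expand the product: p(x)·q(x) = 2*x^3.
∫_{-1}^{1} of each monomial x^k gives [2/(k+1) if k even, 0 if k odd]. Integrating term-by-term (or equivalently evaluating the antiderivative F(x) = x^4/2 at the endpoints):
  F(1) − F(−1) = 1/2 − (1/2) = 0.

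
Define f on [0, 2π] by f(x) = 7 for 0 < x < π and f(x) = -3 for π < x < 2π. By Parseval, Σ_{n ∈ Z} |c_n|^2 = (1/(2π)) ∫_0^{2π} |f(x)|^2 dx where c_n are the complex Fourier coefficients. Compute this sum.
Σ |c_n|^2 = 29

Parseval equates the L^2 energy of f (normalised by 1/(2π)) with the ℓ^2 sum of its Fourier coefficients: (1/(2π)) ∫_0^{2π} |f|^2 = Σ |c_n|^2.
Compute the left side: (1/(2π)) [∫_0^π 7^2 dx + ∫_π^{2π} (-3)^2 dx] = (1/(2π)) · (49π + 9π) = (49 + 9)/2 = 29.
So Σ_{n ∈ Z} |c_n|^2 = 29.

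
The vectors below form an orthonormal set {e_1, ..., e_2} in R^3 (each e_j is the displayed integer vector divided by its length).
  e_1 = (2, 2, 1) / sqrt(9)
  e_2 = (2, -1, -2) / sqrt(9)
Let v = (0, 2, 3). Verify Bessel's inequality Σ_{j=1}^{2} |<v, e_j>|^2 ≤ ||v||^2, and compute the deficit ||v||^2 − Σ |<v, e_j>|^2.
Σ |<v, e_j>|^2 = 113/9; ||v||^2 = 13; deficit = 4/9

Write each e_j = u_j / sqrt(<u_j, u_j>) where u_j is the displayed integer vector. Then <v, e_j> = <v, u_j> / sqrt(<u_j, u_j>), so |<v, e_j>|^2 = <v, u_j>^2 / <u_j, u_j>.
Coefficients: <v, e_1> = 7/sqrt(9), <v, e_2> = -8/sqrt(9).
Square and sum: Σ |<v, e_j>|^2 = 113/9.
Compute ||v||^2 = v·v = 13.
Deficit = 13 − 113/9 = 4/9 ≥ 0, confirming Bessel's inequality. (The deficit equals ||v − Σ <v,e_j> e_j||^2, the squared distance from v to span{e_j}.)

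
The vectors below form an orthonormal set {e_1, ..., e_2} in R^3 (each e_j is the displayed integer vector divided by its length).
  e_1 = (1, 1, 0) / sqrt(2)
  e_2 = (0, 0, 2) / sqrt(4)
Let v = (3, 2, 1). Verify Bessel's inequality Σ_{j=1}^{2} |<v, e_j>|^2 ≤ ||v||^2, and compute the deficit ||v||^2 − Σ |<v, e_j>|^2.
Σ |<v, e_j>|^2 = 27/2; ||v||^2 = 14; deficit = 1/2

Write each e_j = u_j / sqrt(<u_j, u_j>) where u_j is the displayed integer vector. Then <v, e_j> = <v, u_j> / sqrt(<u_j, u_j>), so |<v, e_j>|^2 = <v, u_j>^2 / <u_j, u_j>.
Coefficients: <v, e_1> = 5/sqrt(2), <v, e_2> = 2/sqrt(4).
Square and sum: Σ |<v, e_j>|^2 = 27/2.
Compute ||v||^2 = v·v = 14.
Deficit = 14 − 27/2 = 1/2 ≥ 0, confirming Bessel's inequality. (The deficit equals ||v − Σ <v,e_j> e_j||^2, the squared distance from v to span{e_j}.)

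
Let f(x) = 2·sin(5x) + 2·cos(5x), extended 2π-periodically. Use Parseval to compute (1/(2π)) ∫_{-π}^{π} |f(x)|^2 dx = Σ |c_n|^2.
Σ |c_n|^2 = 4

Expand |f|^2 and use orthogonality of {sin(nx), cos(mx)} on [-π, π]:
  ∫_{-π}^{π} sin(nx)^2 dx = π, ∫ cos(mx)^2 dx = π, and cross terms integrate to 0.
So ∫_{-π}^{π} f(x)^2 dx = 2^2 · π + 2^2 · π = (4 + 4)π.
Divide by 2π: (4 + 4)/2 = 4.
By Parseval, this equals Σ |c_n|^2.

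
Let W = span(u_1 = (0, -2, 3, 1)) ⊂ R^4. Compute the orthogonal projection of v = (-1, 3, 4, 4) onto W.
proj_W(v) = (0, -10/7, 15/7, 5/7)

Set up U = [u_1 | ... | u_1] ∈ R^(4×1). The projector onto W = col(U) is P = U (U^T U)^(-1) U^T.
Compute U^T U =
  [14],
and U^T v = (10).
Solve U^T U · c = U^T v for the coefficients: c = (5/7). The projection is proj_W(v) = U c.
Check: (v - proj_W(v)) · u_1 = 0  (should be 0).
Result: proj_W(v) = (0, -10/7, 15/7, 5/7).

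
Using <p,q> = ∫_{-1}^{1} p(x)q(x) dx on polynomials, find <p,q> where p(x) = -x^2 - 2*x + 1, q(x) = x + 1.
<p,q> = 0

Expand the product: p(x)·q(x) = -x^3 - 3*x^2 - x + 1.
∫_{-1}^{1} of each monomial x^k gives [2/(k+1) if k even, 0 if k odd]. Integrating term-by-term (or equivalently evaluating the antiderivative F(x) = -x^4/4 - x^3 - x^2/2 + x at the endpoints):
  F(1) − F(−1) = -3/4 − (-3/4) = 0.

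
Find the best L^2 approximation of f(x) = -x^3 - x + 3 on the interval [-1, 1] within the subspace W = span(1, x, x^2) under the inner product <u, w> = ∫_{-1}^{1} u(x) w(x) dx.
g(x) = 3 - 8*x/5

The best approximation g ∈ W is the orthogonal projection of f onto W. Writing g = a_0 + a_1 x + a_2 x^2, the coefficients solve the normal equations G · a = b where
  G_{ij} = <φ_i, φ_j> and b_i = <f, φ_i>, with φ_0 = 1, φ_1 = x, φ_2 = x^2.
G =
  [2, 0, 2/3]
  [0, 2/3, 0]
  [2/3, 0, 2/5],
b = (6, -16/15, 2).
Solving gives a_0 = 3, a_1 = -8/5, a_2 = 0, so
  g(x) = 3 - 8*x/5.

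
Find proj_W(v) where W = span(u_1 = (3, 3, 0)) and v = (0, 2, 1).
proj_W(v) = (1, 1, 0)

Set up U = [u_1 | ... | u_1] ∈ R^(3×1). The projector onto W = col(U) is P = U (U^T U)^(-1) U^T.
Compute U^T U =
  [18],
and U^T v = (6).
Solve U^T U · c = U^T v for the coefficients: c = (1/3). The projection is proj_W(v) = U c.
Check: (v - proj_W(v)) · u_1 = 0  (should be 0).
Result: proj_W(v) = (1, 1, 0).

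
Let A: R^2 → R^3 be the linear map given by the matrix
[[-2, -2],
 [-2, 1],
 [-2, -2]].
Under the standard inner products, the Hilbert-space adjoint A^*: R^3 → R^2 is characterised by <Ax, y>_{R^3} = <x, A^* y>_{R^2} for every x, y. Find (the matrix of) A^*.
A^* = A^T =
[[-2, -2, -2],
 [-2, 1, -2]]

For real matrices with standard dot products, the defining identity <Ax, y> = <x, A^* y> gives (Ax)^T y = x^T (A^*) y, i.e. x^T A^T y = x^T (A^*) y. Since this holds for all x, y, we must have A^* = A^T. Therefore
A^* =
[[-2, -2, -2],
 [-2, 1, -2]].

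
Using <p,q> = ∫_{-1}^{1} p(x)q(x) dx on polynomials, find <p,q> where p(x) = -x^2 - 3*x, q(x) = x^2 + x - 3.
<p,q> = -2/5

Expand the product: p(x)·q(x) = -x^4 - 4*x^3 + 9*x.
∫_{-1}^{1} of each monomial x^k gives [2/(k+1) if k even, 0 if k odd]. Integrating term-by-term (or equivalently evaluating the antiderivative F(x) = -x^5/5 - x^4 + 9*x^2/2 at the endpoints):
  F(1) − F(−1) = 33/10 − (37/10) = -2/5.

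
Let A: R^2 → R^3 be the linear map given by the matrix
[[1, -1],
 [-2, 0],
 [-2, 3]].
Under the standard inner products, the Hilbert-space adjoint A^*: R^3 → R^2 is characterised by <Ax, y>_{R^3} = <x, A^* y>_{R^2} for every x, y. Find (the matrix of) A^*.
A^* = A^T =
[[1, -2, -2],
 [-1, 0, 3]]

For real matrices with standard dot products, the defining identity <Ax, y> = <x, A^* y> gives (Ax)^T y = x^T (A^*) y, i.e. x^T A^T y = x^T (A^*) y. Since this holds for all x, y, we must have A^* = A^T. Therefore
A^* =
[[1, -2, -2],
 [-1, 0, 3]].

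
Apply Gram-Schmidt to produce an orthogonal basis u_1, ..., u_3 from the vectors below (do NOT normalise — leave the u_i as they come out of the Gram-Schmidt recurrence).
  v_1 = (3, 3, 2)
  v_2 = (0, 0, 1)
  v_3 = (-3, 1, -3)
Orthogonal basis:
  u_1 = (3, 3, 2)
  u_2 = (-3/11, -3/11, 9/11)
  u_3 = (-2, 2, 0)

Apply the Gram-Schmidt recurrence
  u_1 = v_1
  u_i = v_i − Σ_{j<i} ((v_i · u_j) / (u_j · u_j)) · u_j.

Step by step this gives:
  u_1 = (3, 3, 2)
  u_2 = (-3/11, -3/11, 9/11)
  u_3 = (-2, 2, 0)

Orthogonality check:
  u_2 · u_1 = 0 (should be 0)
  u_3 · u_1 = 0 (should be 0)
  u_3 · u_2 = 0 (should be 0)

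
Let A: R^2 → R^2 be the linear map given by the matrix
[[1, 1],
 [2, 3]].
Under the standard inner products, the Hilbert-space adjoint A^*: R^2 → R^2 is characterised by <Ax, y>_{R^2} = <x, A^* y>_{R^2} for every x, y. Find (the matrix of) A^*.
A^* = A^T =
[[1, 2],
 [1, 3]]

For real matrices with standard dot products, the defining identity <Ax, y> = <x, A^* y> gives (Ax)^T y = x^T (A^*) y, i.e. x^T A^T y = x^T (A^*) y. Since this holds for all x, y, we must have A^* = A^T. Therefore
A^* =
[[1, 2],
 [1, 3]].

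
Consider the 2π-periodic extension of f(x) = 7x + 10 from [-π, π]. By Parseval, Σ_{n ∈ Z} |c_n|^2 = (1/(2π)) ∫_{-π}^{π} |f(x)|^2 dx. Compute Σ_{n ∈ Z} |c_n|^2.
Σ |c_n|^2 = 49π^2/3 + 100

Expand and integrate term by term over [-π, π]:
  ∫ (7x)^2 dx = 49·(2π^3/3); ∫ 2·7·(10)·x dx = 0 (odd integrand); ∫ 10^2 dx = 100·2π.
So (1/(2π)) ∫_{-π}^{π} (7x + 10)^2 dx = 49π^2/3 + 100 = 49π^2/3 + 100.
Parseval ⇒ Σ |c_n|^2 = 49π^2/3 + 100.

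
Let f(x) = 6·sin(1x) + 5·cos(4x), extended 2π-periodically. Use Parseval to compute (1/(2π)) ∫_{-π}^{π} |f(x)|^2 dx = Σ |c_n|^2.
Σ |c_n|^2 = 61/2

Expand |f|^2 and use orthogonality of {sin(nx), cos(mx)} on [-π, π]:
  ∫_{-π}^{π} sin(nx)^2 dx = π, ∫ cos(mx)^2 dx = π, and cross terms integrate to 0.
So ∫_{-π}^{π} f(x)^2 dx = 6^2 · π + 5^2 · π = (36 + 25)π.
Divide by 2π: (36 + 25)/2 = 61/2.
By Parseval, this equals Σ |c_n|^2.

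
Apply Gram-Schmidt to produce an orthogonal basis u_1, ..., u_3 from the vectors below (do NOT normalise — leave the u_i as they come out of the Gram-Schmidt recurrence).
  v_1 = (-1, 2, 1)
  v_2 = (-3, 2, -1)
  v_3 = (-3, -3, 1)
Orthogonal basis:
  u_1 = (-1, 2, 1)
  u_2 = (-2, 0, -2)
  u_3 = (-7/3, -7/3, 7/3)

Apply the Gram-Schmidt recurrence
  u_1 = v_1
  u_i = v_i − Σ_{j<i} ((v_i · u_j) / (u_j · u_j)) · u_j.

Step by step this gives:
  u_1 = (-1, 2, 1)
  u_2 = (-2, 0, -2)
  u_3 = (-7/3, -7/3, 7/3)

Orthogonality check:
  u_2 · u_1 = 0 (should be 0)
  u_3 · u_1 = 0 (should be 0)
  u_3 · u_2 = 0 (should be 0)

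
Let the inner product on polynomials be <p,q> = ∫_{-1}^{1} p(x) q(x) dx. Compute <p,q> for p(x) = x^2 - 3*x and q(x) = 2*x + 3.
<p,q> = -2

Expand the product: p(x)·q(x) = 2*x^3 - 3*x^2 - 9*x.
∫_{-1}^{1} of each monomial x^k gives [2/(k+1) if k even, 0 if k odd]. Integrating term-by-term (or equivalently evaluating the antiderivative F(x) = x^4/2 - x^3 - 9*x^2/2 at the endpoints):
  F(1) − F(−1) = -5 − (-3) = -2.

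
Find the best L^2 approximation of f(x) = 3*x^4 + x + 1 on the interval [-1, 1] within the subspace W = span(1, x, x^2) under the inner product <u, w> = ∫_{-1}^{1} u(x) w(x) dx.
g(x) = 18*x^2/7 + x + 26/35

The best approximation g ∈ W is the orthogonal projection of f onto W. Writing g = a_0 + a_1 x + a_2 x^2, the coefficients solve the normal equations G · a = b where
  G_{ij} = <φ_i, φ_j> and b_i = <f, φ_i>, with φ_0 = 1, φ_1 = x, φ_2 = x^2.
G =
  [2, 0, 2/3]
  [0, 2/3, 0]
  [2/3, 0, 2/5],
b = (16/5, 2/3, 32/21).
Solving gives a_0 = 26/35, a_1 = 1, a_2 = 18/7, so
  g(x) = 18*x^2/7 + x + 26/35.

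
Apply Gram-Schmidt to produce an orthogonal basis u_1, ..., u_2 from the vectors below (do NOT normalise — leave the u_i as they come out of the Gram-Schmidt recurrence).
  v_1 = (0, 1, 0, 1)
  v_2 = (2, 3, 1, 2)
Orthogonal basis:
  u_1 = (0, 1, 0, 1)
  u_2 = (2, 1/2, 1, -1/2)

Apply the Gram-Schmidt recurrence
  u_1 = v_1
  u_i = v_i − Σ_{j<i} ((v_i · u_j) / (u_j · u_j)) · u_j.

Step by step this gives:
  u_1 = (0, 1, 0, 1)
  u_2 = (2, 1/2, 1, -1/2)

Orthogonality check:
  u_2 · u_1 = 0 (should be 0)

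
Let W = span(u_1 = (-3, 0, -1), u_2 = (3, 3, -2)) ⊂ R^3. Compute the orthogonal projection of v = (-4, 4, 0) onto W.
proj_W(v) = (-60/19, 28/19, -48/19)

Set up U = [u_1 | ... | u_2] ∈ R^(3×2). The projector onto W = col(U) is P = U (U^T U)^(-1) U^T.
Compute U^T U =
  [10, -7]
  [-7, 22],
and U^T v = (12, 0).
Solve U^T U · c = U^T v for the coefficients: c = (88/57, 28/57). The projection is proj_W(v) = U c.
Check: (v - proj_W(v)) · u_1 = 0  (should be 0).
Check: (v - proj_W(v)) · u_2 = 0  (should be 0).
Result: proj_W(v) = (-60/19, 28/19, -48/19).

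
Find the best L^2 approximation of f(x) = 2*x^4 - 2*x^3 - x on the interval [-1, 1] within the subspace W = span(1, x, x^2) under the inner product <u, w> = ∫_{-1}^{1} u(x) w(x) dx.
g(x) = 12*x^2/7 - 11*x/5 - 6/35

The best approximation g ∈ W is the orthogonal projection of f onto W. Writing g = a_0 + a_1 x + a_2 x^2, the coefficients solve the normal equations G · a = b where
  G_{ij} = <φ_i, φ_j> and b_i = <f, φ_i>, with φ_0 = 1, φ_1 = x, φ_2 = x^2.
G =
  [2, 0, 2/3]
  [0, 2/3, 0]
  [2/3, 0, 2/5],
b = (4/5, -22/15, 4/7).
Solving gives a_0 = -6/35, a_1 = -11/5, a_2 = 12/7, so
  g(x) = 12*x^2/7 - 11*x/5 - 6/35.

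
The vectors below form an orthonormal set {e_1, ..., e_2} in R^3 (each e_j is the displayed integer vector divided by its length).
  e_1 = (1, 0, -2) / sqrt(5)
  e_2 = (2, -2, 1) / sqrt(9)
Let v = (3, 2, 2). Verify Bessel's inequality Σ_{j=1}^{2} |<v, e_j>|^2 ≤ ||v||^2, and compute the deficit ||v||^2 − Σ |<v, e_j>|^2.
Σ |<v, e_j>|^2 = 89/45; ||v||^2 = 17; deficit = 676/45

Write each e_j = u_j / sqrt(<u_j, u_j>) where u_j is the displayed integer vector. Then <v, e_j> = <v, u_j> / sqrt(<u_j, u_j>), so |<v, e_j>|^2 = <v, u_j>^2 / <u_j, u_j>.
Coefficients: <v, e_1> = -1/sqrt(5), <v, e_2> = 4/sqrt(9).
Square and sum: Σ |<v, e_j>|^2 = 89/45.
Compute ||v||^2 = v·v = 17.
Deficit = 17 − 89/45 = 676/45 ≥ 0, confirming Bessel's inequality. (The deficit equals ||v − Σ <v,e_j> e_j||^2, the squared distance from v to span{e_j}.)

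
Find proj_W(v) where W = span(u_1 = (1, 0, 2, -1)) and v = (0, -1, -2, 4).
proj_W(v) = (-4/3, 0, -8/3, 4/3)

Set up U = [u_1 | ... | u_1] ∈ R^(4×1). The projector onto W = col(U) is P = U (U^T U)^(-1) U^T.
Compute U^T U =
  [6],
and U^T v = (-8).
Solve U^T U · c = U^T v for the coefficients: c = (-4/3). The projection is proj_W(v) = U c.
Check: (v - proj_W(v)) · u_1 = 0  (should be 0).
Result: proj_W(v) = (-4/3, 0, -8/3, 4/3).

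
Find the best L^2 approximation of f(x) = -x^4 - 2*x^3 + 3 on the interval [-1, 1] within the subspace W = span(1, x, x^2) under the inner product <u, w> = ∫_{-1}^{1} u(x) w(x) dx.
g(x) = -6*x^2/7 - 6*x/5 + 108/35

The best approximation g ∈ W is the orthogonal projection of f onto W. Writing g = a_0 + a_1 x + a_2 x^2, the coefficients solve the normal equations G · a = b where
  G_{ij} = <φ_i, φ_j> and b_i = <f, φ_i>, with φ_0 = 1, φ_1 = x, φ_2 = x^2.
G =
  [2, 0, 2/3]
  [0, 2/3, 0]
  [2/3, 0, 2/5],
b = (28/5, -4/5, 12/7).
Solving gives a_0 = 108/35, a_1 = -6/5, a_2 = -6/7, so
  g(x) = -6*x^2/7 - 6*x/5 + 108/35.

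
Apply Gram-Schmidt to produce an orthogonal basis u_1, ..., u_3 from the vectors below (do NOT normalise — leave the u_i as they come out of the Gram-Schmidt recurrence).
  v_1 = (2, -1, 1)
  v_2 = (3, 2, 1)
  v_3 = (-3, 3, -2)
Orthogonal basis:
  u_1 = (2, -1, 1)
  u_2 = (4/3, 17/6, 1/6)
  u_3 = (6/59, -2/59, -14/59)

Apply the Gram-Schmidt recurrence
  u_1 = v_1
  u_i = v_i − Σ_{j<i} ((v_i · u_j) / (u_j · u_j)) · u_j.

Step by step this gives:
  u_1 = (2, -1, 1)
  u_2 = (4/3, 17/6, 1/6)
  u_3 = (6/59, -2/59, -14/59)

Orthogonality check:
  u_2 · u_1 = 0 (should be 0)
  u_3 · u_1 = 0 (should be 0)
  u_3 · u_2 = 0 (should be 0)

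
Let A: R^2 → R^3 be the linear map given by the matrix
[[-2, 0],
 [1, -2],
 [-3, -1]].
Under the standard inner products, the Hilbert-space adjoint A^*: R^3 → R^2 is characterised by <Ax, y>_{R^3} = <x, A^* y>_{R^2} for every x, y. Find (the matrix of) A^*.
A^* = A^T =
[[-2, 1, -3],
 [0, -2, -1]]

For real matrices with standard dot products, the defining identity <Ax, y> = <x, A^* y> gives (Ax)^T y = x^T (A^*) y, i.e. x^T A^T y = x^T (A^*) y. Since this holds for all x, y, we must have A^* = A^T. Therefore
A^* =
[[-2, 1, -3],
 [0, -2, -1]].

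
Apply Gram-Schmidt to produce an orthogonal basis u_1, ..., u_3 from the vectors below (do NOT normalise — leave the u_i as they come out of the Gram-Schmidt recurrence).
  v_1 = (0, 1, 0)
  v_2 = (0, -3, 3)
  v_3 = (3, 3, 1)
Orthogonal basis:
  u_1 = (0, 1, 0)
  u_2 = (0, 0, 3)
  u_3 = (3, 0, 0)

Apply the Gram-Schmidt recurrence
  u_1 = v_1
  u_i = v_i − Σ_{j<i} ((v_i · u_j) / (u_j · u_j)) · u_j.

Step by step this gives:
  u_1 = (0, 1, 0)
  u_2 = (0, 0, 3)
  u_3 = (3, 0, 0)

Orthogonality check:
  u_2 · u_1 = 0 (should be 0)
  u_3 · u_1 = 0 (should be 0)
  u_3 · u_2 = 0 (should be 0)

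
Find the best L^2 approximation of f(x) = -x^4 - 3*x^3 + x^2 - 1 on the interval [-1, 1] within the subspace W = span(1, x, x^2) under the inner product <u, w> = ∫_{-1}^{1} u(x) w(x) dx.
g(x) = x^2/7 - 9*x/5 - 32/35

The best approximation g ∈ W is the orthogonal projection of f onto W. Writing g = a_0 + a_1 x + a_2 x^2, the coefficients solve the normal equations G · a = b where
  G_{ij} = <φ_i, φ_j> and b_i = <f, φ_i>, with φ_0 = 1, φ_1 = x, φ_2 = x^2.
G =
  [2, 0, 2/3]
  [0, 2/3, 0]
  [2/3, 0, 2/5],
b = (-26/15, -6/5, -58/105).
Solving gives a_0 = -32/35, a_1 = -9/5, a_2 = 1/7, so
  g(x) = x^2/7 - 9*x/5 - 32/35.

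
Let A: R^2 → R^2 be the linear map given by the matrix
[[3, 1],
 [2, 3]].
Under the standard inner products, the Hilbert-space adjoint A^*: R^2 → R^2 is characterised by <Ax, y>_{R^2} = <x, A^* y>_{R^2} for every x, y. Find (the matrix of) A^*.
A^* = A^T =
[[3, 2],
 [1, 3]]

For real matrices with standard dot products, the defining identity <Ax, y> = <x, A^* y> gives (Ax)^T y = x^T (A^*) y, i.e. x^T A^T y = x^T (A^*) y. Since this holds for all x, y, we must have A^* = A^T. Therefore
A^* =
[[3, 2],
 [1, 3]].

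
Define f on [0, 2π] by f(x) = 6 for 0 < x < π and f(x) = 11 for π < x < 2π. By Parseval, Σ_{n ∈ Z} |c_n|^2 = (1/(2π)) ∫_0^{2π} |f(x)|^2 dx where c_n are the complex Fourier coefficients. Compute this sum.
Σ |c_n|^2 = 157/2

Parseval equates the L^2 energy of f (normalised by 1/(2π)) with the ℓ^2 sum of its Fourier coefficients: (1/(2π)) ∫_0^{2π} |f|^2 = Σ |c_n|^2.
Compute the left side: (1/(2π)) [∫_0^π 6^2 dx + ∫_π^{2π} 11^2 dx] = (1/(2π)) · (36π + 121π) = (36 + 121)/2 = 157/2.
So Σ_{n ∈ Z} |c_n|^2 = 157/2.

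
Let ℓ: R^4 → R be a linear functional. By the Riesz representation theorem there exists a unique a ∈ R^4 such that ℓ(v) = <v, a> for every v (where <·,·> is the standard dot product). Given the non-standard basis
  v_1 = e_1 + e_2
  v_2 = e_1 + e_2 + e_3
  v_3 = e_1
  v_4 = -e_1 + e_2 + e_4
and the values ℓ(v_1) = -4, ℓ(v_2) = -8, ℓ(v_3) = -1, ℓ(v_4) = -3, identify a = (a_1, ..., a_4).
a = (-1, -3, -4, -1)

Write a = (a_1, ..., a_4) in the standard basis. For each basis vector v_i, ℓ(v_i) = <v_i, a> is a linear equation in the a_j's. Collect the n equations into a matrix system V a = ℓ, where row i of V is v_i (expressed in the standard basis). Since V is invertible (lower-triangular with 1s on the diagonal, up to permutation), solve by back-substitution:
  V =
[[1, 1, 0, 0],
 [1, 1, 1, 0],
 [1, 0, 0, 0],
 [-1, 1, 0, 1]]
  V a = (-4, -8, -1, -3)
Solving gives a = (-1, -3, -4, -1).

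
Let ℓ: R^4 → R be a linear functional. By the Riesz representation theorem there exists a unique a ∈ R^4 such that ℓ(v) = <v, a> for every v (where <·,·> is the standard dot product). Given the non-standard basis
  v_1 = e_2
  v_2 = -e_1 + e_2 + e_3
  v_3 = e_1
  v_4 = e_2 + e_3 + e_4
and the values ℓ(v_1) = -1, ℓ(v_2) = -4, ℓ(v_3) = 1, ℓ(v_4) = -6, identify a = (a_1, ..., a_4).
a = (1, -1, -2, -3)

Write a = (a_1, ..., a_4) in the standard basis. For each basis vector v_i, ℓ(v_i) = <v_i, a> is a linear equation in the a_j's. Collect the n equations into a matrix system V a = ℓ, where row i of V is v_i (expressed in the standard basis). Since V is invertible (lower-triangular with 1s on the diagonal, up to permutation), solve by back-substitution:
  V =
[[0, 1, 0, 0],
 [-1, 1, 1, 0],
 [1, 0, 0, 0],
 [0, 1, 1, 1]]
  V a = (-1, -4, 1, -6)
Solving gives a = (1, -1, -2, -3).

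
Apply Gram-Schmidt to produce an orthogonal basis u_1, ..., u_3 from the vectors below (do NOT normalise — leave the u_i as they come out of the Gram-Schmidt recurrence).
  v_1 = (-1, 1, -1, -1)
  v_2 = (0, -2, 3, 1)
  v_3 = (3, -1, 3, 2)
Orthogonal basis:
  u_1 = (-1, 1, -1, -1)
  u_2 = (-3/2, -1/2, 3/2, -1/2)
  u_3 = (3/5, 6/5, 9/10, -3/10)

Apply the Gram-Schmidt recurrence
  u_1 = v_1
  u_i = v_i − Σ_{j<i} ((v_i · u_j) / (u_j · u_j)) · u_j.

Step by step this gives:
  u_1 = (-1, 1, -1, -1)
  u_2 = (-3/2, -1/2, 3/2, -1/2)
  u_3 = (3/5, 6/5, 9/10, -3/10)

Orthogonality check:
  u_2 · u_1 = 0 (should be 0)
  u_3 · u_1 = 0 (should be 0)
  u_3 · u_2 = 0 (should be 0)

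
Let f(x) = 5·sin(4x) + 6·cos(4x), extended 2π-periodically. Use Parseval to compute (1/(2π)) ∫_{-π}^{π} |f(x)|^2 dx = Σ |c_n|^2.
Σ |c_n|^2 = 61/2

Expand |f|^2 and use orthogonality of {sin(nx), cos(mx)} on [-π, π]:
  ∫_{-π}^{π} sin(nx)^2 dx = π, ∫ cos(mx)^2 dx = π, and cross terms integrate to 0.
So ∫_{-π}^{π} f(x)^2 dx = 5^2 · π + 6^2 · π = (25 + 36)π.
Divide by 2π: (25 + 36)/2 = 61/2.
By Parseval, this equals Σ |c_n|^2.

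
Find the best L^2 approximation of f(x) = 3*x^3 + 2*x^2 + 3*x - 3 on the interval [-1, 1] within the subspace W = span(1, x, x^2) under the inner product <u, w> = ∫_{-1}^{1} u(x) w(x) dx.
g(x) = 2*x^2 + 24*x/5 - 3

The best approximation g ∈ W is the orthogonal projection of f onto W. Writing g = a_0 + a_1 x + a_2 x^2, the coefficients solve the normal equations G · a = b where
  G_{ij} = <φ_i, φ_j> and b_i = <f, φ_i>, with φ_0 = 1, φ_1 = x, φ_2 = x^2.
G =
  [2, 0, 2/3]
  [0, 2/3, 0]
  [2/3, 0, 2/5],
b = (-14/3, 16/5, -6/5).
Solving gives a_0 = -3, a_1 = 24/5, a_2 = 2, so
  g(x) = 2*x^2 + 24*x/5 - 3.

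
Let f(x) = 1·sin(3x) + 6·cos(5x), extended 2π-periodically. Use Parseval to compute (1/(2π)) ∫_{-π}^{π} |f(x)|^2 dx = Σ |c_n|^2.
Σ |c_n|^2 = 37/2

Expand |f|^2 and use orthogonality of {sin(nx), cos(mx)} on [-π, π]:
  ∫_{-π}^{π} sin(nx)^2 dx = π, ∫ cos(mx)^2 dx = π, and cross terms integrate to 0.
So ∫_{-π}^{π} f(x)^2 dx = 1^2 · π + 6^2 · π = (1 + 36)π.
Divide by 2π: (1 + 36)/2 = 37/2.
By Parseval, this equals Σ |c_n|^2.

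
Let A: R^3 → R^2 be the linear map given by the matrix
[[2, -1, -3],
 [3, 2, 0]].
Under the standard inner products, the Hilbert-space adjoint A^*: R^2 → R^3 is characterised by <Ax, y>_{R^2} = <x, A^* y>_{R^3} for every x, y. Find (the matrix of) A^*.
A^* = A^T =
[[2, 3],
 [-1, 2],
 [-3, 0]]

For real matrices with standard dot products, the defining identity <Ax, y> = <x, A^* y> gives (Ax)^T y = x^T (A^*) y, i.e. x^T A^T y = x^T (A^*) y. Since this holds for all x, y, we must have A^* = A^T. Therefore
A^* =
[[2, 3],
 [-1, 2],
 [-3, 0]].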